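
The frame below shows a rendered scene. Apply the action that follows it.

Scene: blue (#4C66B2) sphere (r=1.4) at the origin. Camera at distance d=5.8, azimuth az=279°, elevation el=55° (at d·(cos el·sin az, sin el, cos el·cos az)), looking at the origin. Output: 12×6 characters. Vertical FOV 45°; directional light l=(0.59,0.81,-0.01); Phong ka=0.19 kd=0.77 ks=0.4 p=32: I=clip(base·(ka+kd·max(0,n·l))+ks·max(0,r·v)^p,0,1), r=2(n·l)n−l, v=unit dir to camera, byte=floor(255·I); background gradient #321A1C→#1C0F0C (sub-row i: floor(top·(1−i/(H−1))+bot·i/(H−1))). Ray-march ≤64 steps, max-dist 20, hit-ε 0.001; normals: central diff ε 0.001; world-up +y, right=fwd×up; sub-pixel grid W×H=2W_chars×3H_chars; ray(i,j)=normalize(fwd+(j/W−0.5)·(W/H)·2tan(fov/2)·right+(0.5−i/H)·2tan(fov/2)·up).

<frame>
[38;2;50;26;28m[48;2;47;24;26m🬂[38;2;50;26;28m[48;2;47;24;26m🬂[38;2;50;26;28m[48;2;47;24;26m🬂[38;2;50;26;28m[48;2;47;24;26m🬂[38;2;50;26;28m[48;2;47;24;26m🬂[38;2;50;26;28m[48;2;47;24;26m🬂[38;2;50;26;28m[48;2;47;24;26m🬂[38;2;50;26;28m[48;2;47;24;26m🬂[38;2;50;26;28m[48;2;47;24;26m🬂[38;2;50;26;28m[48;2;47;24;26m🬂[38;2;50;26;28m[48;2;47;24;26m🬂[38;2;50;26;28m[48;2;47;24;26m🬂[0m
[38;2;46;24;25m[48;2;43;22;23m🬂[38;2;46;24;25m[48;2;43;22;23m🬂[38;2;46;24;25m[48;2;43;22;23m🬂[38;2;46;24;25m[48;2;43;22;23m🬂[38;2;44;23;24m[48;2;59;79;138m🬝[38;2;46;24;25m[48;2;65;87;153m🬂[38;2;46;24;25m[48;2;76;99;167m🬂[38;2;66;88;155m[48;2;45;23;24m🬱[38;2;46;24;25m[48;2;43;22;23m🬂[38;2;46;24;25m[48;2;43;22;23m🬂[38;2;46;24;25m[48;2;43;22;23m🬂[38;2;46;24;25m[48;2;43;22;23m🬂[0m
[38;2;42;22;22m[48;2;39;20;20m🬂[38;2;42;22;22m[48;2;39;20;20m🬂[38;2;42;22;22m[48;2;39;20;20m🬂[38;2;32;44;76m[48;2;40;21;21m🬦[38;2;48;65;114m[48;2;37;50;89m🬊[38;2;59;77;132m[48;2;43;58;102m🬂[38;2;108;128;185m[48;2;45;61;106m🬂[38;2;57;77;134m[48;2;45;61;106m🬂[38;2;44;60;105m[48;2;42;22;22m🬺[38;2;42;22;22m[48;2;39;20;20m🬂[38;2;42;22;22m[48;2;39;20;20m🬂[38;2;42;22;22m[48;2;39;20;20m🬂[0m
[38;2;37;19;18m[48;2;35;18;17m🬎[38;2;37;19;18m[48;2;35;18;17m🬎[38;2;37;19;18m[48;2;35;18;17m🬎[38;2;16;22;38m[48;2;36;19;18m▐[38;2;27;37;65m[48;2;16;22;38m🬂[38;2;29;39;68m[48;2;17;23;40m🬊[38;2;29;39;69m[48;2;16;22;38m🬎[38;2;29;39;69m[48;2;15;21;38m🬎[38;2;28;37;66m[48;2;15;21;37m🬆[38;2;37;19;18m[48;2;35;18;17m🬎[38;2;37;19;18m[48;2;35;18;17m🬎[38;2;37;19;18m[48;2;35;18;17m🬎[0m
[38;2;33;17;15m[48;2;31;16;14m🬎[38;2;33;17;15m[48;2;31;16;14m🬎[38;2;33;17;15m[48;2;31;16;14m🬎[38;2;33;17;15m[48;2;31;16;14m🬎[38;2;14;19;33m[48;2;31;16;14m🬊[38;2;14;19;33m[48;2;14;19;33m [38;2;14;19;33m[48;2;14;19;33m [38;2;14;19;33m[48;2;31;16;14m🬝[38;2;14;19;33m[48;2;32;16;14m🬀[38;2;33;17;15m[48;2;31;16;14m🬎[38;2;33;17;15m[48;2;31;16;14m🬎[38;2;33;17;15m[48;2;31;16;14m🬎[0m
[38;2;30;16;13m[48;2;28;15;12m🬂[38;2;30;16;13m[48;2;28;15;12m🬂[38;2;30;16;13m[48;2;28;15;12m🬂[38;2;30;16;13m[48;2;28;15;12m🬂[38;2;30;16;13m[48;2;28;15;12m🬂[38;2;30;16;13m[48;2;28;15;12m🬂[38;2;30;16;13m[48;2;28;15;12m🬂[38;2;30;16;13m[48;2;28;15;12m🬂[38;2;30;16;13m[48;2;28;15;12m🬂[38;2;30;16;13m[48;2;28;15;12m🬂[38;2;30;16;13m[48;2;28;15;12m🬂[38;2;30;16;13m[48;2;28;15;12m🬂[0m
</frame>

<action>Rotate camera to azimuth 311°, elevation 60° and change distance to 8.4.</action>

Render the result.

<frame>
[38;2;50;26;28m[48;2;47;24;26m🬂[38;2;50;26;28m[48;2;47;24;26m🬂[38;2;50;26;28m[48;2;47;24;26m🬂[38;2;50;26;28m[48;2;47;24;26m🬂[38;2;50;26;28m[48;2;47;24;26m🬂[38;2;50;26;28m[48;2;47;24;26m🬂[38;2;50;26;28m[48;2;47;24;26m🬂[38;2;50;26;28m[48;2;47;24;26m🬂[38;2;50;26;28m[48;2;47;24;26m🬂[38;2;50;26;28m[48;2;47;24;26m🬂[38;2;50;26;28m[48;2;47;24;26m🬂[38;2;50;26;28m[48;2;47;24;26m🬂[0m
[38;2;46;24;25m[48;2;43;22;23m🬂[38;2;46;24;25m[48;2;43;22;23m🬂[38;2;46;24;25m[48;2;43;22;23m🬂[38;2;46;24;25m[48;2;43;22;23m🬂[38;2;46;24;25m[48;2;43;22;23m🬂[38;2;46;24;25m[48;2;43;22;23m🬂[38;2;46;24;25m[48;2;43;22;23m🬂[38;2;46;24;25m[48;2;43;22;23m🬂[38;2;46;24;25m[48;2;43;22;23m🬂[38;2;46;24;25m[48;2;43;22;23m🬂[38;2;46;24;25m[48;2;43;22;23m🬂[38;2;46;24;25m[48;2;43;22;23m🬂[0m
[38;2;42;22;22m[48;2;39;20;20m🬂[38;2;42;22;22m[48;2;39;20;20m🬂[38;2;42;22;22m[48;2;39;20;20m🬂[38;2;42;22;22m[48;2;39;20;20m🬂[38;2;28;38;67m[48;2;40;21;21m🬦[38;2;57;77;135m[48;2;44;60;105m🬉[38;2;143;165;231m[48;2;64;85;147m🬇[38;2;64;87;151m[48;2;42;22;22m🬺[38;2;42;22;22m[48;2;39;20;20m🬂[38;2;42;22;22m[48;2;39;20;20m🬂[38;2;42;22;22m[48;2;39;20;20m🬂[38;2;42;22;22m[48;2;39;20;20m🬂[0m
[38;2;37;19;18m[48;2;35;18;17m🬎[38;2;37;19;18m[48;2;35;18;17m🬎[38;2;37;19;18m[48;2;35;18;17m🬎[38;2;37;19;18m[48;2;35;18;17m🬎[38;2;15;20;35m[48;2;36;19;18m▐[38;2;32;43;75m[48;2;17;23;40m🬂[38;2;41;55;96m[48;2;22;30;53m🬊[38;2;42;57;101m[48;2;19;26;46m🬎[38;2;37;19;18m[48;2;35;18;17m🬎[38;2;37;19;18m[48;2;35;18;17m🬎[38;2;37;19;18m[48;2;35;18;17m🬎[38;2;37;19;18m[48;2;35;18;17m🬎[0m
[38;2;33;17;15m[48;2;31;16;14m🬎[38;2;33;17;15m[48;2;31;16;14m🬎[38;2;33;17;15m[48;2;31;16;14m🬎[38;2;33;17;15m[48;2;31;16;14m🬎[38;2;33;17;15m[48;2;31;16;14m🬎[38;2;14;19;33m[48;2;32;16;14m🬂[38;2;14;19;33m[48;2;32;16;14m🬂[38;2;14;19;33m[48;2;32;16;14m🬀[38;2;33;17;15m[48;2;31;16;14m🬎[38;2;33;17;15m[48;2;31;16;14m🬎[38;2;33;17;15m[48;2;31;16;14m🬎[38;2;33;17;15m[48;2;31;16;14m🬎[0m
[38;2;30;16;13m[48;2;28;15;12m🬂[38;2;30;16;13m[48;2;28;15;12m🬂[38;2;30;16;13m[48;2;28;15;12m🬂[38;2;30;16;13m[48;2;28;15;12m🬂[38;2;30;16;13m[48;2;28;15;12m🬂[38;2;30;16;13m[48;2;28;15;12m🬂[38;2;30;16;13m[48;2;28;15;12m🬂[38;2;30;16;13m[48;2;28;15;12m🬂[38;2;30;16;13m[48;2;28;15;12m🬂[38;2;30;16;13m[48;2;28;15;12m🬂[38;2;30;16;13m[48;2;28;15;12m🬂[38;2;30;16;13m[48;2;28;15;12m🬂[0m
</frame>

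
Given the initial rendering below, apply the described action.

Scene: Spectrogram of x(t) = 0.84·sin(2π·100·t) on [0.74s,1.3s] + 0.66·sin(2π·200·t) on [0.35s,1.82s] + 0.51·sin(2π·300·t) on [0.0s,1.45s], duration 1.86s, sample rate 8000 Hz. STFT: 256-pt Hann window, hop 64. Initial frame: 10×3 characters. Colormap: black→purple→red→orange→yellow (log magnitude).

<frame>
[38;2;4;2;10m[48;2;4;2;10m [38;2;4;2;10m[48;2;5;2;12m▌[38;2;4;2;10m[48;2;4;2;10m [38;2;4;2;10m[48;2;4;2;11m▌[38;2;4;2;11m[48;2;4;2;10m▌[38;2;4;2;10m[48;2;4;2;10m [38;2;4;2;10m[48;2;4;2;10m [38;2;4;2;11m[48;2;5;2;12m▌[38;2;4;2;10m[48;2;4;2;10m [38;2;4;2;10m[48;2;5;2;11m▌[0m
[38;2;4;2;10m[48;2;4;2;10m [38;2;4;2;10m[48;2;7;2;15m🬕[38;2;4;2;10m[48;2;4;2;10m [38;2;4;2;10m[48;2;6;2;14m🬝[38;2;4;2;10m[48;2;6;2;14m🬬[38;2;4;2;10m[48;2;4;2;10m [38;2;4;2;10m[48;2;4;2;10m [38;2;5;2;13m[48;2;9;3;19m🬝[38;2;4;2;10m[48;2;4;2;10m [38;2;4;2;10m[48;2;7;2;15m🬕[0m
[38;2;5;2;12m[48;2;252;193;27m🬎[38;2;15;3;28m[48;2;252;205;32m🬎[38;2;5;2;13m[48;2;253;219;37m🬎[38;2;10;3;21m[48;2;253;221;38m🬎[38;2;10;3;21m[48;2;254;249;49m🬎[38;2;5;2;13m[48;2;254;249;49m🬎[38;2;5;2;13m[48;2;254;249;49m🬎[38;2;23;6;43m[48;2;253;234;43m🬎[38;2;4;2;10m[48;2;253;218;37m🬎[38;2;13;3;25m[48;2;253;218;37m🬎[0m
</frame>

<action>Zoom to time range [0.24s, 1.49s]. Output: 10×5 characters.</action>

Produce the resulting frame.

<frame>
[38;2;4;2;10m[48;2;5;2;12m▌[38;2;4;2;10m[48;2;4;2;10m [38;2;4;2;10m[48;2;4;2;10m [38;2;4;2;10m[48;2;4;2;10m [38;2;4;2;11m[48;2;4;2;10m▌[38;2;4;2;10m[48;2;4;2;10m [38;2;4;2;10m[48;2;4;2;10m [38;2;4;2;10m[48;2;4;2;10m [38;2;4;2;10m[48;2;4;2;11m▌[38;2;4;2;10m[48;2;5;2;12m▌[0m
[38;2;4;2;10m[48;2;5;2;12m▌[38;2;4;2;10m[48;2;4;2;10m [38;2;4;2;10m[48;2;4;2;10m [38;2;4;2;10m[48;2;4;2;10m [38;2;4;2;10m[48;2;5;2;11m🬬[38;2;4;2;10m[48;2;4;2;10m [38;2;4;2;10m[48;2;4;2;10m [38;2;4;2;10m[48;2;4;2;10m [38;2;4;2;10m[48;2;5;2;11m🬝[38;2;4;2;10m[48;2;5;2;12m▌[0m
[38;2;4;2;10m[48;2;6;2;14m▌[38;2;4;2;10m[48;2;4;2;10m [38;2;4;2;10m[48;2;4;2;10m [38;2;4;2;10m[48;2;4;2;10m [38;2;4;2;10m[48;2;5;2;12m▐[38;2;4;2;10m[48;2;4;2;10m [38;2;4;2;10m[48;2;4;2;10m [38;2;4;2;10m[48;2;4;2;10m [38;2;4;2;10m[48;2;5;2;12m🬕[38;2;4;2;10m[48;2;6;2;15m▌[0m
[38;2;5;2;11m[48;2;12;3;25m🬕[38;2;4;2;10m[48;2;4;2;10m [38;2;4;2;10m[48;2;4;2;10m [38;2;4;2;10m[48;2;5;2;11m🬝[38;2;4;2;11m[48;2;8;2;18m🬨[38;2;4;2;10m[48;2;4;2;10m [38;2;4;2;10m[48;2;4;2;10m [38;2;4;2;10m[48;2;4;2;10m [38;2;4;2;11m[48;2;8;2;18m🬕[38;2;5;2;12m[48;2;14;3;28m🬕[0m
[38;2;58;14;47m[48;2;252;202;30m🬒[38;2;5;2;11m[48;2;252;206;32m🬂[38;2;5;2;11m[48;2;252;206;32m🬂[38;2;5;2;12m[48;2;252;206;32m🬂[38;2;10;3;21m[48;2;253;221;38m🬂[38;2;5;2;11m[48;2;253;221;38m🬂[38;2;5;2;11m[48;2;253;221;38m🬂[38;2;5;2;11m[48;2;253;221;38m🬂[38;2;10;3;21m[48;2;253;221;38m🬂[38;2;19;5;34m[48;2;252;206;32m🬂[0m
</frame>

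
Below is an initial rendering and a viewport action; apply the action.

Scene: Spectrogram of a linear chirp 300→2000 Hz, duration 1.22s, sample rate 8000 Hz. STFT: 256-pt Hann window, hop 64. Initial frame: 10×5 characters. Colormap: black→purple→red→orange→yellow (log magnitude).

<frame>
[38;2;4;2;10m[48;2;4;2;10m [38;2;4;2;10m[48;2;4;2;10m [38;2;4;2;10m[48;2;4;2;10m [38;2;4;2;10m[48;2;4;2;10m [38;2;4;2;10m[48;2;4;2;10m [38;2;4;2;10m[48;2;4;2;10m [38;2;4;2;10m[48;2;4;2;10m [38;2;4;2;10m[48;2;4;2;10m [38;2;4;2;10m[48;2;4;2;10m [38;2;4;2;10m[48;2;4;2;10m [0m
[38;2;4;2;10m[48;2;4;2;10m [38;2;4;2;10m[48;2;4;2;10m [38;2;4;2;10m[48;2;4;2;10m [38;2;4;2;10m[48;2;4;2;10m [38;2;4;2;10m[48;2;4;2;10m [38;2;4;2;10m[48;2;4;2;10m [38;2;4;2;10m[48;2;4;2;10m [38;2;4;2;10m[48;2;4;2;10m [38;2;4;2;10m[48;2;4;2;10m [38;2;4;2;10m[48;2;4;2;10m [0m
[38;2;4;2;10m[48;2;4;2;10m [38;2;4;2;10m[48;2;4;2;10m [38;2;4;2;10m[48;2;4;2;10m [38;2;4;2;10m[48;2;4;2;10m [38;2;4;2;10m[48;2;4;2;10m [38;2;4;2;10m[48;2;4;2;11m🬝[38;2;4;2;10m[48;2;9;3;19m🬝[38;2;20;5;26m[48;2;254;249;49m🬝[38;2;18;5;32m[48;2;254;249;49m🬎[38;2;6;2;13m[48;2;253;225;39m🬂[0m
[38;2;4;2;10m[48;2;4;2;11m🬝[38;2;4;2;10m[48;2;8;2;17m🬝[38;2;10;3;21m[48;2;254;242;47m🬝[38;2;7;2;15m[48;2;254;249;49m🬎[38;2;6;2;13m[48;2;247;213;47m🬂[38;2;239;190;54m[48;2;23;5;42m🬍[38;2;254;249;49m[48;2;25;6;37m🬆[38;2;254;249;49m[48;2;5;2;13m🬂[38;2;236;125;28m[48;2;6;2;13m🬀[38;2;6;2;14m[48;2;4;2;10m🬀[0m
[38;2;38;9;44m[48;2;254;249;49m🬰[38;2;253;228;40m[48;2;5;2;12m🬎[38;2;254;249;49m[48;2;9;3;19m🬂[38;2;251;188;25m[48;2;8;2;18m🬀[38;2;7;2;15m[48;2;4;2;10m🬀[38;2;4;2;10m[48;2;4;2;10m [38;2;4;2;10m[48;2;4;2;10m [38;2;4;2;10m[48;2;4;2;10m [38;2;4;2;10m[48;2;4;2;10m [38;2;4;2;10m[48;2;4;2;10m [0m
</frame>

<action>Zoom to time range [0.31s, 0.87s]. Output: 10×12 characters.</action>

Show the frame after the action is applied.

<frame>
[38;2;4;2;10m[48;2;4;2;10m [38;2;4;2;10m[48;2;4;2;10m [38;2;4;2;10m[48;2;4;2;10m [38;2;4;2;10m[48;2;4;2;10m [38;2;4;2;10m[48;2;4;2;10m [38;2;4;2;10m[48;2;4;2;10m [38;2;4;2;10m[48;2;4;2;10m [38;2;4;2;10m[48;2;4;2;10m [38;2;4;2;10m[48;2;4;2;10m [38;2;4;2;10m[48;2;4;2;10m [0m
[38;2;4;2;10m[48;2;4;2;10m [38;2;4;2;10m[48;2;4;2;10m [38;2;4;2;10m[48;2;4;2;10m [38;2;4;2;10m[48;2;4;2;10m [38;2;4;2;10m[48;2;4;2;10m [38;2;4;2;10m[48;2;4;2;10m [38;2;4;2;10m[48;2;4;2;10m [38;2;4;2;10m[48;2;4;2;10m [38;2;4;2;10m[48;2;4;2;10m [38;2;4;2;10m[48;2;4;2;10m [0m
[38;2;4;2;10m[48;2;4;2;10m [38;2;4;2;10m[48;2;4;2;10m [38;2;4;2;10m[48;2;4;2;10m [38;2;4;2;10m[48;2;4;2;10m [38;2;4;2;10m[48;2;4;2;10m [38;2;4;2;10m[48;2;4;2;10m [38;2;4;2;10m[48;2;4;2;10m [38;2;4;2;10m[48;2;4;2;10m [38;2;4;2;10m[48;2;4;2;10m [38;2;4;2;10m[48;2;4;2;10m [0m
[38;2;4;2;10m[48;2;4;2;10m [38;2;4;2;10m[48;2;4;2;10m [38;2;4;2;10m[48;2;4;2;10m [38;2;4;2;10m[48;2;4;2;10m [38;2;4;2;10m[48;2;4;2;10m [38;2;4;2;10m[48;2;4;2;10m [38;2;4;2;10m[48;2;4;2;10m [38;2;4;2;10m[48;2;4;2;10m [38;2;4;2;10m[48;2;4;2;10m [38;2;4;2;10m[48;2;4;2;10m [0m
[38;2;4;2;10m[48;2;4;2;10m [38;2;4;2;10m[48;2;4;2;10m [38;2;4;2;10m[48;2;4;2;10m [38;2;4;2;10m[48;2;4;2;10m [38;2;4;2;10m[48;2;4;2;10m [38;2;4;2;10m[48;2;4;2;10m [38;2;4;2;10m[48;2;4;2;10m [38;2;4;2;10m[48;2;4;2;10m [38;2;4;2;10m[48;2;4;2;10m [38;2;4;2;10m[48;2;4;2;10m [0m
[38;2;4;2;10m[48;2;4;2;10m [38;2;4;2;10m[48;2;4;2;10m [38;2;4;2;10m[48;2;4;2;10m [38;2;4;2;10m[48;2;4;2;10m [38;2;4;2;10m[48;2;4;2;10m [38;2;4;2;10m[48;2;4;2;10m [38;2;4;2;10m[48;2;4;2;10m [38;2;4;2;10m[48;2;4;2;10m [38;2;4;2;10m[48;2;4;2;10m [38;2;4;2;10m[48;2;4;2;10m [0m
[38;2;4;2;10m[48;2;4;2;10m [38;2;4;2;10m[48;2;4;2;10m [38;2;4;2;10m[48;2;4;2;10m [38;2;4;2;10m[48;2;4;2;10m [38;2;4;2;10m[48;2;4;2;10m [38;2;4;2;10m[48;2;4;2;10m [38;2;4;2;10m[48;2;4;2;10m [38;2;4;2;10m[48;2;4;2;10m [38;2;4;2;10m[48;2;5;2;11m🬝[38;2;4;2;10m[48;2;7;2;15m🬝[0m
[38;2;4;2;10m[48;2;4;2;10m [38;2;4;2;10m[48;2;4;2;10m [38;2;4;2;10m[48;2;4;2;10m [38;2;4;2;10m[48;2;4;2;11m🬝[38;2;4;2;10m[48;2;6;2;13m🬝[38;2;4;2;10m[48;2;8;2;17m🬎[38;2;6;2;14m[48;2;39;9;68m🬝[38;2;7;2;16m[48;2;227;139;57m🬎[38;2;41;10;42m[48;2;254;249;49m🬎[38;2;31;7;56m[48;2;253;229;41m🬂[0m
[38;2;4;2;10m[48;2;6;2;14m🬎[38;2;5;2;13m[48;2;25;6;46m🬝[38;2;20;5;29m[48;2;232;117;33m🬝[38;2;14;3;27m[48;2;254;249;49m🬎[38;2;64;16;42m[48;2;254;245;47m🬆[38;2;94;23;73m[48;2;253;232;42m🬡[38;2;253;225;39m[48;2;22;5;40m🬎[38;2;243;198;48m[48;2;23;5;41m🬆[38;2;253;222;38m[48;2;34;8;33m🬀[38;2;29;7;52m[48;2;7;2;15m🬀[0m
[38;2;22;5;39m[48;2;253;226;40m🬂[38;2;254;242;46m[48;2;93;23;73m🬍[38;2;253;237;44m[48;2;65;17;39m🬆[38;2;248;193;34m[48;2;14;4;28m🬂[38;2;91;22;87m[48;2;10;3;21m🬀[38;2;8;2;17m[48;2;4;2;10m🬂[38;2;5;2;12m[48;2;4;2;10m🬂[38;2;4;2;11m[48;2;4;2;10m🬂[38;2;4;2;10m[48;2;4;2;10m [38;2;4;2;10m[48;2;4;2;10m [0m
[38;2;29;7;51m[48;2;6;2;14m🬀[38;2;8;2;17m[48;2;4;2;10m🬂[38;2;5;2;11m[48;2;4;2;10m🬂[38;2;4;2;11m[48;2;4;2;10m🬀[38;2;4;2;10m[48;2;4;2;10m [38;2;4;2;10m[48;2;4;2;10m [38;2;4;2;10m[48;2;4;2;10m [38;2;4;2;10m[48;2;4;2;10m [38;2;4;2;10m[48;2;4;2;10m [38;2;4;2;10m[48;2;4;2;10m [0m
[38;2;4;2;10m[48;2;4;2;10m [38;2;4;2;10m[48;2;4;2;10m [38;2;4;2;10m[48;2;4;2;10m [38;2;4;2;10m[48;2;4;2;10m [38;2;4;2;10m[48;2;4;2;10m [38;2;4;2;10m[48;2;4;2;10m [38;2;4;2;10m[48;2;4;2;10m [38;2;4;2;10m[48;2;4;2;10m [38;2;4;2;10m[48;2;4;2;10m [38;2;4;2;10m[48;2;4;2;10m [0m
</frame>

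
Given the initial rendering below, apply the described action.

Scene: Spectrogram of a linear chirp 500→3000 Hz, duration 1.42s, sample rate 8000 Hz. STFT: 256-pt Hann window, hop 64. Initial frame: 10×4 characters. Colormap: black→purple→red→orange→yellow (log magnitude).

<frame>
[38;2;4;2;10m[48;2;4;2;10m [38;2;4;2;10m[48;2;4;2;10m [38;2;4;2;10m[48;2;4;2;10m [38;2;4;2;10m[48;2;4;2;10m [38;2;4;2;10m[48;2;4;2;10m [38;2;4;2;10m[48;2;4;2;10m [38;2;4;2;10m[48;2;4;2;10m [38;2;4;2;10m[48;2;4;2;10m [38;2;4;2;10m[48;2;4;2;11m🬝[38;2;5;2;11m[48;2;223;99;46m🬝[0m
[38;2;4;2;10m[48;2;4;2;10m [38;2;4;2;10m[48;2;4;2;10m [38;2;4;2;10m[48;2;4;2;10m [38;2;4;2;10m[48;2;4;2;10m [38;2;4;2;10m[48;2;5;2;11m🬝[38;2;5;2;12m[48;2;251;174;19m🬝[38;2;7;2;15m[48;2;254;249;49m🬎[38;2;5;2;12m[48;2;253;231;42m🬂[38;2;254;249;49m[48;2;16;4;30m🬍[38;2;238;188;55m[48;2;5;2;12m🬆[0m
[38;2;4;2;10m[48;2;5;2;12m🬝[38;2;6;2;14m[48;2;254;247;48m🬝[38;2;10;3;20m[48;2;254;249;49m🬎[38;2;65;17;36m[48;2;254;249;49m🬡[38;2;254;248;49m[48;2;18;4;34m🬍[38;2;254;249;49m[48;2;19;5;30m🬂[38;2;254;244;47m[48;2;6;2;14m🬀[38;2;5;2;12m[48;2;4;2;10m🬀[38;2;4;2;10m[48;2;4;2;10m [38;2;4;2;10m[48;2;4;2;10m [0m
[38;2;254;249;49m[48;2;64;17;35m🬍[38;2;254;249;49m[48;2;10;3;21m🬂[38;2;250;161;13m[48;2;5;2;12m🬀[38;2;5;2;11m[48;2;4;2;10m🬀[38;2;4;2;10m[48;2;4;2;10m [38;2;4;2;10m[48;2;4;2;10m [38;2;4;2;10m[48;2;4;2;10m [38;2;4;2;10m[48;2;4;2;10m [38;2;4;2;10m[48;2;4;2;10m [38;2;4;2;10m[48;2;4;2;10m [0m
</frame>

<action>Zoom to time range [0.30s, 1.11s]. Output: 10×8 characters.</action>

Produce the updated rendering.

<frame>
[38;2;4;2;10m[48;2;4;2;10m [38;2;4;2;10m[48;2;4;2;10m [38;2;4;2;10m[48;2;4;2;10m [38;2;4;2;10m[48;2;4;2;10m [38;2;4;2;10m[48;2;4;2;10m [38;2;4;2;10m[48;2;4;2;10m [38;2;4;2;10m[48;2;4;2;10m [38;2;4;2;10m[48;2;4;2;10m [38;2;4;2;10m[48;2;4;2;10m [38;2;4;2;10m[48;2;4;2;10m [0m
[38;2;4;2;10m[48;2;4;2;10m [38;2;4;2;10m[48;2;4;2;10m [38;2;4;2;10m[48;2;4;2;10m [38;2;4;2;10m[48;2;4;2;10m [38;2;4;2;10m[48;2;4;2;10m [38;2;4;2;10m[48;2;4;2;10m [38;2;4;2;10m[48;2;4;2;10m [38;2;4;2;10m[48;2;4;2;10m [38;2;4;2;10m[48;2;4;2;10m [38;2;4;2;10m[48;2;4;2;10m [0m
[38;2;4;2;10m[48;2;4;2;10m [38;2;4;2;10m[48;2;4;2;10m [38;2;4;2;10m[48;2;4;2;10m [38;2;4;2;10m[48;2;4;2;10m [38;2;4;2;10m[48;2;4;2;10m [38;2;4;2;10m[48;2;4;2;10m [38;2;4;2;10m[48;2;4;2;10m [38;2;4;2;10m[48;2;4;2;10m [38;2;4;2;10m[48;2;6;2;14m🬝[38;2;5;2;12m[48;2;39;9;68m🬝[0m
[38;2;4;2;10m[48;2;4;2;10m [38;2;4;2;10m[48;2;4;2;10m [38;2;4;2;10m[48;2;4;2;10m [38;2;4;2;10m[48;2;4;2;10m [38;2;4;2;10m[48;2;5;2;11m🬝[38;2;4;2;11m[48;2;16;4;30m🬝[38;2;30;8;26m[48;2;254;238;45m🬝[38;2;52;13;33m[48;2;254;249;49m🬎[38;2;58;14;55m[48;2;242;203;53m🬂[38;2;253;225;39m[48;2;11;3;22m🬎[0m
[38;2;4;2;10m[48;2;4;2;11m🬝[38;2;4;2;10m[48;2;7;2;16m🬝[38;2;7;2;15m[48;2;223;99;46m🬝[38;2;11;3;22m[48;2;254;248;48m🬎[38;2;11;3;22m[48;2;253;224;39m🬂[38;2;242;203;54m[48;2;59;15;56m🬎[38;2;254;249;49m[48;2;52;13;33m🬂[38;2;252;191;26m[48;2;10;3;21m🬀[38;2;10;3;20m[48;2;4;2;10m🬀[38;2;4;2;11m[48;2;4;2;10m🬀[0m
[38;2;19;5;35m[48;2;253;242;46m🬆[38;2;33;8;59m[48;2;252;221;37m🬟[38;2;254;246;48m[48;2;29;7;40m🬆[38;2;234;166;53m[48;2;6;2;14m🬂[38;2;16;4;31m[48;2;4;2;11m🬀[38;2;5;2;12m[48;2;4;2;10m🬀[38;2;4;2;10m[48;2;4;2;10m [38;2;4;2;10m[48;2;4;2;10m [38;2;4;2;10m[48;2;4;2;10m [38;2;4;2;10m[48;2;4;2;10m [0m
[38;2;46;10;80m[48;2;6;2;14m🬀[38;2;6;2;13m[48;2;4;2;10m🬀[38;2;4;2;10m[48;2;4;2;10m [38;2;4;2;10m[48;2;4;2;10m [38;2;4;2;10m[48;2;4;2;10m [38;2;4;2;10m[48;2;4;2;10m [38;2;4;2;10m[48;2;4;2;10m [38;2;4;2;10m[48;2;4;2;10m [38;2;4;2;10m[48;2;4;2;10m [38;2;4;2;10m[48;2;4;2;10m [0m
[38;2;4;2;10m[48;2;4;2;10m [38;2;4;2;10m[48;2;4;2;10m [38;2;4;2;10m[48;2;4;2;10m [38;2;4;2;10m[48;2;4;2;10m [38;2;4;2;10m[48;2;4;2;10m [38;2;4;2;10m[48;2;4;2;10m [38;2;4;2;10m[48;2;4;2;10m [38;2;4;2;10m[48;2;4;2;10m [38;2;4;2;10m[48;2;4;2;10m [38;2;4;2;10m[48;2;4;2;10m [0m
</frame>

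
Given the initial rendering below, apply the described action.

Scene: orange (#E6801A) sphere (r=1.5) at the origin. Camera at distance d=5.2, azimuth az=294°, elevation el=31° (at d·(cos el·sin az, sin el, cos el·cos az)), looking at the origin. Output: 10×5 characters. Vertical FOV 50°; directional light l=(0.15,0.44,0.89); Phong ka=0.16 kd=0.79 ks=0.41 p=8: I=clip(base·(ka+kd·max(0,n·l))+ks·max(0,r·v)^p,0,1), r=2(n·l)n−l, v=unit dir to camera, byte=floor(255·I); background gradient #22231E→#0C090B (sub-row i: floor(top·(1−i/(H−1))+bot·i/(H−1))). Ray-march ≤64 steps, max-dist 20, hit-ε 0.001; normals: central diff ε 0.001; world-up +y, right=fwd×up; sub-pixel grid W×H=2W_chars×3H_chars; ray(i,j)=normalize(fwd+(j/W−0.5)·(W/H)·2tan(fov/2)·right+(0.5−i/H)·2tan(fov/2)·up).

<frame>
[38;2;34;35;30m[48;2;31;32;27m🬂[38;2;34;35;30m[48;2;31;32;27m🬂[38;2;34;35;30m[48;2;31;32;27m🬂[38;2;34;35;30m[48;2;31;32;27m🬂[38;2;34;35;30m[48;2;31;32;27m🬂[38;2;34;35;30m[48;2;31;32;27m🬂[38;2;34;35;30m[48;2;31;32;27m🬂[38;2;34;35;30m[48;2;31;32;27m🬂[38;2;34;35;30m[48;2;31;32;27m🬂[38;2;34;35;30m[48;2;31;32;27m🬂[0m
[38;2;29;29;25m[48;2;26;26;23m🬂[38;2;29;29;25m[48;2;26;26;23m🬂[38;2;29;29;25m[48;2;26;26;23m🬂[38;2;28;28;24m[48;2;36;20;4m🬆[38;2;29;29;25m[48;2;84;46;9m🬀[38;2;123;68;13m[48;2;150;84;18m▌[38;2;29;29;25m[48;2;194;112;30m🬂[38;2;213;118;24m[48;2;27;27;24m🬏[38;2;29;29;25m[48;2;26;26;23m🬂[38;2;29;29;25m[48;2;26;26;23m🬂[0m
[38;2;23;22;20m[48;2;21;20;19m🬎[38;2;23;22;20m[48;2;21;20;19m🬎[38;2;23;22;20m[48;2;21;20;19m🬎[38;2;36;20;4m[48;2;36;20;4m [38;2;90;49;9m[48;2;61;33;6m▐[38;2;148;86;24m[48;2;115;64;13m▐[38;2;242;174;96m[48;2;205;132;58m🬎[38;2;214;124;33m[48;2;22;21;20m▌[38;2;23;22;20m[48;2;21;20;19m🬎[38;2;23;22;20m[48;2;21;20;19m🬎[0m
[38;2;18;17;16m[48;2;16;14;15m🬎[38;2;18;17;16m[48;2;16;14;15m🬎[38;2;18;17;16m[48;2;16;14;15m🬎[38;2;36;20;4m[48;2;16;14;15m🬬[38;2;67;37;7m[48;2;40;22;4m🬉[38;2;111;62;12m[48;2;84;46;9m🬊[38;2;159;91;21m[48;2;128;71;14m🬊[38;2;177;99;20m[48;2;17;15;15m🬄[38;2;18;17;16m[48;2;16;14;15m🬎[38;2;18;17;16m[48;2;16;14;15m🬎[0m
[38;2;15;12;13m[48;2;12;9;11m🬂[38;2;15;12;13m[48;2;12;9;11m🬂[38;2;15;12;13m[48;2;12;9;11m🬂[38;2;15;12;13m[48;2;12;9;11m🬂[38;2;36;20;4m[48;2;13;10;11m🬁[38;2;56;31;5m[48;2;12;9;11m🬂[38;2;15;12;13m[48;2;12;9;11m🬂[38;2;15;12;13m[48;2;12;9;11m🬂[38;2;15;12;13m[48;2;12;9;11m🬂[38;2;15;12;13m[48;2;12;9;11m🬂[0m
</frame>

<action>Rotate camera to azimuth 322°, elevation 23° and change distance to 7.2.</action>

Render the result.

<frame>
[38;2;34;35;30m[48;2;31;32;27m🬂[38;2;34;35;30m[48;2;31;32;27m🬂[38;2;34;35;30m[48;2;31;32;27m🬂[38;2;34;35;30m[48;2;31;32;27m🬂[38;2;34;35;30m[48;2;31;32;27m🬂[38;2;34;35;30m[48;2;31;32;27m🬂[38;2;34;35;30m[48;2;31;32;27m🬂[38;2;34;35;30m[48;2;31;32;27m🬂[38;2;34;35;30m[48;2;31;32;27m🬂[38;2;34;35;30m[48;2;31;32;27m🬂[0m
[38;2;29;29;25m[48;2;26;26;23m🬂[38;2;29;29;25m[48;2;26;26;23m🬂[38;2;29;29;25m[48;2;26;26;23m🬂[38;2;29;29;25m[48;2;26;26;23m🬂[38;2;34;29;21m[48;2;122;68;13m🬝[38;2;28;28;24m[48;2;171;95;19m🬎[38;2;191;106;21m[48;2;27;27;24m🬏[38;2;29;29;25m[48;2;26;26;23m🬂[38;2;29;29;25m[48;2;26;26;23m🬂[38;2;29;29;25m[48;2;26;26;23m🬂[0m
[38;2;23;22;20m[48;2;21;20;19m🬎[38;2;23;22;20m[48;2;21;20;19m🬎[38;2;23;22;20m[48;2;21;20;19m🬎[38;2;36;20;4m[48;2;22;21;20m▐[38;2;136;75;14m[48;2;91;50;10m▐[38;2;244;176;90m[48;2;185;107;29m🬦[38;2;210;117;24m[48;2;243;154;61m🬨[38;2;23;22;20m[48;2;21;20;19m🬎[38;2;23;22;20m[48;2;21;20;19m🬎[38;2;23;22;20m[48;2;21;20;19m🬎[0m
[38;2;18;17;16m[48;2;16;14;15m🬎[38;2;18;17;16m[48;2;16;14;15m🬎[38;2;18;17;16m[48;2;16;14;15m🬎[38;2;36;20;4m[48;2;17;15;15m🬁[38;2;89;49;9m[48;2;22;16;11m🬊[38;2;148;82;16m[48;2;16;14;15m🬎[38;2;172;95;19m[48;2;16;14;15m🬆[38;2;18;17;16m[48;2;16;14;15m🬎[38;2;18;17;16m[48;2;16;14;15m🬎[38;2;18;17;16m[48;2;16;14;15m🬎[0m
[38;2;15;12;13m[48;2;12;9;11m🬂[38;2;15;12;13m[48;2;12;9;11m🬂[38;2;15;12;13m[48;2;12;9;11m🬂[38;2;15;12;13m[48;2;12;9;11m🬂[38;2;15;12;13m[48;2;12;9;11m🬂[38;2;15;12;13m[48;2;12;9;11m🬂[38;2;15;12;13m[48;2;12;9;11m🬂[38;2;15;12;13m[48;2;12;9;11m🬂[38;2;15;12;13m[48;2;12;9;11m🬂[38;2;15;12;13m[48;2;12;9;11m🬂[0m
</frame>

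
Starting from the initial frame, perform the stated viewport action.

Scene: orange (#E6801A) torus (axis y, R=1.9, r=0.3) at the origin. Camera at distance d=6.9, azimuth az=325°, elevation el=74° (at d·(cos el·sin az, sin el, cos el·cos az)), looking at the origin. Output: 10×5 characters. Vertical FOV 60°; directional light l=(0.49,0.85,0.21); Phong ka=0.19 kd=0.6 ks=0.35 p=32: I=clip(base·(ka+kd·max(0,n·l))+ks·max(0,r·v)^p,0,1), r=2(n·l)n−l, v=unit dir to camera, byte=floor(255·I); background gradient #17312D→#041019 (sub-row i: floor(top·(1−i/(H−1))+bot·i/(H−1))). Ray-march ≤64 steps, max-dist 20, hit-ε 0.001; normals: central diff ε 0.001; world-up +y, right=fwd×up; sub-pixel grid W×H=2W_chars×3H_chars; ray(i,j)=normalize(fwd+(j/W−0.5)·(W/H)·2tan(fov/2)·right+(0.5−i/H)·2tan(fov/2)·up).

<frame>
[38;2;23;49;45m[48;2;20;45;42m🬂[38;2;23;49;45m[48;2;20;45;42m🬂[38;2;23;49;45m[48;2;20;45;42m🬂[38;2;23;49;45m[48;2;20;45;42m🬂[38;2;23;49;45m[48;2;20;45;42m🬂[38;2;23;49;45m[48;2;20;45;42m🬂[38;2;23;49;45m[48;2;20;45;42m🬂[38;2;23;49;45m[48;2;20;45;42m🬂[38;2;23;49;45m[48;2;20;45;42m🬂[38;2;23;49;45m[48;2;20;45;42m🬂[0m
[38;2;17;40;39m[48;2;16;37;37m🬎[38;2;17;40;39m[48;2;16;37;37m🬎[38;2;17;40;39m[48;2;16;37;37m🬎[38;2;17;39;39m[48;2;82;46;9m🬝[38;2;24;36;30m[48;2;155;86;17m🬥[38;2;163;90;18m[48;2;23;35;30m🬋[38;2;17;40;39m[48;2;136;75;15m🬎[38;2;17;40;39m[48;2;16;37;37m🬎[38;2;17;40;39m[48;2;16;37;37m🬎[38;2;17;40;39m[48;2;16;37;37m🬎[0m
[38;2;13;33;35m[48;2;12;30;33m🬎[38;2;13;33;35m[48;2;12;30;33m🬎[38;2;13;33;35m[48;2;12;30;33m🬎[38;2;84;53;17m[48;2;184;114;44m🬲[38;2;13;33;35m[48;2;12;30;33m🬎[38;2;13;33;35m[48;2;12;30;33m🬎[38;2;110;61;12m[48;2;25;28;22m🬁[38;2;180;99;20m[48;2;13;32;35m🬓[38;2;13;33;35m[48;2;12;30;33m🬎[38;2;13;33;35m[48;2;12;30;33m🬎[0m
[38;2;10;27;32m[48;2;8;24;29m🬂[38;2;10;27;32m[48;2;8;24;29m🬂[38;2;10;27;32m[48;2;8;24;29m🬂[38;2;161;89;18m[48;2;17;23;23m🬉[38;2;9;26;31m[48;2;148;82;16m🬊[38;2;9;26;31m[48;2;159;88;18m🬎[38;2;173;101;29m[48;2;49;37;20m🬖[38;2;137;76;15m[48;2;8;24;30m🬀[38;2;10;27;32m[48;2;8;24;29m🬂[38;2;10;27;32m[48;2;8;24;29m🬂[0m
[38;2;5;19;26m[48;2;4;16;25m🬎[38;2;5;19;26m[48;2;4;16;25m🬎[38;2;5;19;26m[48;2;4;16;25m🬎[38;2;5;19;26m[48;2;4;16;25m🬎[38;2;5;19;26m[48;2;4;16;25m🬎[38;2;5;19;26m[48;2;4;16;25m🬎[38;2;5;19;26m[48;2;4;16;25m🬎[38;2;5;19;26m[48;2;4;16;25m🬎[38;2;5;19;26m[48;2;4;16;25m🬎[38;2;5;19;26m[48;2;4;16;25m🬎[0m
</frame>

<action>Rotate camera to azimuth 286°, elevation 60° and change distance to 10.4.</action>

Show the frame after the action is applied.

<frame>
[38;2;23;49;45m[48;2;20;45;42m🬂[38;2;23;49;45m[48;2;20;45;42m🬂[38;2;23;49;45m[48;2;20;45;42m🬂[38;2;23;49;45m[48;2;20;45;42m🬂[38;2;23;49;45m[48;2;20;45;42m🬂[38;2;23;49;45m[48;2;20;45;42m🬂[38;2;23;49;45m[48;2;20;45;42m🬂[38;2;23;49;45m[48;2;20;45;42m🬂[38;2;23;49;45m[48;2;20;45;42m🬂[38;2;23;49;45m[48;2;20;45;42m🬂[0m
[38;2;17;40;39m[48;2;16;37;37m🬎[38;2;17;40;39m[48;2;16;37;37m🬎[38;2;17;40;39m[48;2;16;37;37m🬎[38;2;17;40;39m[48;2;16;37;37m🬎[38;2;17;40;39m[48;2;16;37;37m🬎[38;2;17;40;39m[48;2;16;37;37m🬎[38;2;17;40;39m[48;2;16;37;37m🬎[38;2;17;40;39m[48;2;16;37;37m🬎[38;2;17;40;39m[48;2;16;37;37m🬎[38;2;17;40;39m[48;2;16;37;37m🬎[0m
[38;2;13;33;35m[48;2;12;30;33m🬎[38;2;13;33;35m[48;2;12;30;33m🬎[38;2;13;33;35m[48;2;12;30;33m🬎[38;2;13;33;35m[48;2;12;30;33m🬎[38;2;142;79;16m[48;2;27;33;28m🬓[38;2;12;31;34m[48;2;43;24;4m🬺[38;2;65;36;7m[48;2;13;32;35m🬓[38;2;13;33;35m[48;2;12;30;33m🬎[38;2;13;33;35m[48;2;12;30;33m🬎[38;2;13;33;35m[48;2;12;30;33m🬎[0m
[38;2;10;27;32m[48;2;8;24;29m🬂[38;2;10;27;32m[48;2;8;24;29m🬂[38;2;10;27;32m[48;2;8;24;29m🬂[38;2;10;27;32m[48;2;8;24;29m🬂[38;2;117;65;13m[48;2;15;24;24m🬀[38;2;55;30;5m[48;2;9;25;30m🬋[38;2;146;81;16m[48;2;8;24;30m🬀[38;2;10;27;32m[48;2;8;24;29m🬂[38;2;10;27;32m[48;2;8;24;29m🬂[38;2;10;27;32m[48;2;8;24;29m🬂[0m
[38;2;5;19;26m[48;2;4;16;25m🬎[38;2;5;19;26m[48;2;4;16;25m🬎[38;2;5;19;26m[48;2;4;16;25m🬎[38;2;5;19;26m[48;2;4;16;25m🬎[38;2;5;19;26m[48;2;4;16;25m🬎[38;2;5;19;26m[48;2;4;16;25m🬎[38;2;5;19;26m[48;2;4;16;25m🬎[38;2;5;19;26m[48;2;4;16;25m🬎[38;2;5;19;26m[48;2;4;16;25m🬎[38;2;5;19;26m[48;2;4;16;25m🬎[0m
</frame>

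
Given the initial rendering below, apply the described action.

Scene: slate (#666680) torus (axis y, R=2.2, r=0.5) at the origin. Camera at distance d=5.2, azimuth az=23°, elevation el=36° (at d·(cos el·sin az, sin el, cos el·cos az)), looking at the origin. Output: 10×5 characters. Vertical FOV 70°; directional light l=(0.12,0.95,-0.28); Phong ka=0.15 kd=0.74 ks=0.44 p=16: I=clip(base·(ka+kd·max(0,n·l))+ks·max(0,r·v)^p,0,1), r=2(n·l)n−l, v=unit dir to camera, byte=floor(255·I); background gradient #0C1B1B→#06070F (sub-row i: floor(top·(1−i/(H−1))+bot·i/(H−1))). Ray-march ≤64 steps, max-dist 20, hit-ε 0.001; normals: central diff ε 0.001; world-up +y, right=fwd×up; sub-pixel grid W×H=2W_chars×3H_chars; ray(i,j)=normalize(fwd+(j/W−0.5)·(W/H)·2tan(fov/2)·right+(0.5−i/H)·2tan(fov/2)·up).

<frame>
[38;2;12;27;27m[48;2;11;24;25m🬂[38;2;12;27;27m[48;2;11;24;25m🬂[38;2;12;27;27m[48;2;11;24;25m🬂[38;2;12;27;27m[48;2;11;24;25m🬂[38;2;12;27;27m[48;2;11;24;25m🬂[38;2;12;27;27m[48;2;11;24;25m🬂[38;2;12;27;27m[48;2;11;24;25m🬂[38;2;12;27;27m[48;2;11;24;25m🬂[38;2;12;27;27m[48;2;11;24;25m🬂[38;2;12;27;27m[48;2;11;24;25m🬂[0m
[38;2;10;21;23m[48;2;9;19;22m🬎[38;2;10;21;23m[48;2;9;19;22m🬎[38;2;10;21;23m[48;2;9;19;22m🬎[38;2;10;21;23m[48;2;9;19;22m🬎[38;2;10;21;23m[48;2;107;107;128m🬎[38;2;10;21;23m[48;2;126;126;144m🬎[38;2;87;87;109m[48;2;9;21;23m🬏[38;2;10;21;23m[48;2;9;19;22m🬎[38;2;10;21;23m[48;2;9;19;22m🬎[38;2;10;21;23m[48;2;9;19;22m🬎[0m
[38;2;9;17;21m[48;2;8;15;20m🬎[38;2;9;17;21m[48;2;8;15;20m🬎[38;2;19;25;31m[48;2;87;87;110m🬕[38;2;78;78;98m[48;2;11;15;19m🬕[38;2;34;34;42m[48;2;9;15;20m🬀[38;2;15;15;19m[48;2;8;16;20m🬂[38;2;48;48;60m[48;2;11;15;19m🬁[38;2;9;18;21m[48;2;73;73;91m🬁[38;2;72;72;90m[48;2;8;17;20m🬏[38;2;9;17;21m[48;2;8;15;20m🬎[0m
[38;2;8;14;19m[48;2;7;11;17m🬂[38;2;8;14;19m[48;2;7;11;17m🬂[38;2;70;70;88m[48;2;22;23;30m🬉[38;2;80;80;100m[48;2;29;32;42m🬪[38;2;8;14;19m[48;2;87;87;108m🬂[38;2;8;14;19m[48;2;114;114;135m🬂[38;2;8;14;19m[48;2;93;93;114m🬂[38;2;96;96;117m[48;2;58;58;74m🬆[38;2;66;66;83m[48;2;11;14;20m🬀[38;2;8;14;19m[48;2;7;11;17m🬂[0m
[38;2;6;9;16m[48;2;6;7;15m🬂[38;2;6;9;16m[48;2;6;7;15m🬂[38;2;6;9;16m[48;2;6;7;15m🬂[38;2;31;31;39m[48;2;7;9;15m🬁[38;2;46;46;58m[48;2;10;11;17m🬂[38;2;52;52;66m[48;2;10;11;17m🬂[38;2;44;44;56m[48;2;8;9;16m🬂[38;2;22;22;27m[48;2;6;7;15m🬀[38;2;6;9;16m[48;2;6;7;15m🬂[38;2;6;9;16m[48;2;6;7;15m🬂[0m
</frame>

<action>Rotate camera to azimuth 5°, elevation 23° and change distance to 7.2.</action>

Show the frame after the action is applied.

<frame>
[38;2;12;27;27m[48;2;11;24;25m🬂[38;2;12;27;27m[48;2;11;24;25m🬂[38;2;12;27;27m[48;2;11;24;25m🬂[38;2;12;27;27m[48;2;11;24;25m🬂[38;2;12;27;27m[48;2;11;24;25m🬂[38;2;12;27;27m[48;2;11;24;25m🬂[38;2;12;27;27m[48;2;11;24;25m🬂[38;2;12;27;27m[48;2;11;24;25m🬂[38;2;12;27;27m[48;2;11;24;25m🬂[38;2;12;27;27m[48;2;11;24;25m🬂[0m
[38;2;10;21;23m[48;2;9;19;22m🬎[38;2;10;21;23m[48;2;9;19;22m🬎[38;2;10;21;23m[48;2;9;19;22m🬎[38;2;10;21;23m[48;2;9;19;22m🬎[38;2;10;21;23m[48;2;9;19;22m🬎[38;2;10;21;23m[48;2;9;19;22m🬎[38;2;10;21;23m[48;2;9;19;22m🬎[38;2;10;21;23m[48;2;9;19;22m🬎[38;2;10;21;23m[48;2;9;19;22m🬎[38;2;10;21;23m[48;2;9;19;22m🬎[0m
[38;2;9;17;21m[48;2;8;15;20m🬎[38;2;9;17;21m[48;2;8;15;20m🬎[38;2;9;17;21m[48;2;8;15;20m🬎[38;2;18;24;30m[48;2;80;80;100m🬕[38;2;87;87;110m[48;2;13;17;21m🬑[38;2;88;88;109m[48;2;11;15;19m🬂[38;2;11;17;20m[48;2;81;81;101m🬆[38;2;59;59;74m[48;2;8;17;20m🬏[38;2;9;17;21m[48;2;8;15;20m🬎[38;2;9;17;21m[48;2;8;15;20m🬎[0m
[38;2;8;14;19m[48;2;7;11;17m🬂[38;2;8;14;19m[48;2;7;11;17m🬂[38;2;8;14;19m[48;2;7;11;17m🬂[38;2;21;21;26m[48;2;7;12;17m🬁[38;2;44;44;56m[48;2;11;13;18m🬂[38;2;52;52;66m[48;2;11;13;18m🬂[38;2;38;38;48m[48;2;9;12;17m🬂[38;2;8;14;19m[48;2;7;11;17m🬂[38;2;8;14;19m[48;2;7;11;17m🬂[38;2;8;14;19m[48;2;7;11;17m🬂[0m
[38;2;6;9;16m[48;2;6;7;15m🬂[38;2;6;9;16m[48;2;6;7;15m🬂[38;2;6;9;16m[48;2;6;7;15m🬂[38;2;6;9;16m[48;2;6;7;15m🬂[38;2;6;9;16m[48;2;6;7;15m🬂[38;2;6;9;16m[48;2;6;7;15m🬂[38;2;6;9;16m[48;2;6;7;15m🬂[38;2;6;9;16m[48;2;6;7;15m🬂[38;2;6;9;16m[48;2;6;7;15m🬂[38;2;6;9;16m[48;2;6;7;15m🬂[0m
</frame>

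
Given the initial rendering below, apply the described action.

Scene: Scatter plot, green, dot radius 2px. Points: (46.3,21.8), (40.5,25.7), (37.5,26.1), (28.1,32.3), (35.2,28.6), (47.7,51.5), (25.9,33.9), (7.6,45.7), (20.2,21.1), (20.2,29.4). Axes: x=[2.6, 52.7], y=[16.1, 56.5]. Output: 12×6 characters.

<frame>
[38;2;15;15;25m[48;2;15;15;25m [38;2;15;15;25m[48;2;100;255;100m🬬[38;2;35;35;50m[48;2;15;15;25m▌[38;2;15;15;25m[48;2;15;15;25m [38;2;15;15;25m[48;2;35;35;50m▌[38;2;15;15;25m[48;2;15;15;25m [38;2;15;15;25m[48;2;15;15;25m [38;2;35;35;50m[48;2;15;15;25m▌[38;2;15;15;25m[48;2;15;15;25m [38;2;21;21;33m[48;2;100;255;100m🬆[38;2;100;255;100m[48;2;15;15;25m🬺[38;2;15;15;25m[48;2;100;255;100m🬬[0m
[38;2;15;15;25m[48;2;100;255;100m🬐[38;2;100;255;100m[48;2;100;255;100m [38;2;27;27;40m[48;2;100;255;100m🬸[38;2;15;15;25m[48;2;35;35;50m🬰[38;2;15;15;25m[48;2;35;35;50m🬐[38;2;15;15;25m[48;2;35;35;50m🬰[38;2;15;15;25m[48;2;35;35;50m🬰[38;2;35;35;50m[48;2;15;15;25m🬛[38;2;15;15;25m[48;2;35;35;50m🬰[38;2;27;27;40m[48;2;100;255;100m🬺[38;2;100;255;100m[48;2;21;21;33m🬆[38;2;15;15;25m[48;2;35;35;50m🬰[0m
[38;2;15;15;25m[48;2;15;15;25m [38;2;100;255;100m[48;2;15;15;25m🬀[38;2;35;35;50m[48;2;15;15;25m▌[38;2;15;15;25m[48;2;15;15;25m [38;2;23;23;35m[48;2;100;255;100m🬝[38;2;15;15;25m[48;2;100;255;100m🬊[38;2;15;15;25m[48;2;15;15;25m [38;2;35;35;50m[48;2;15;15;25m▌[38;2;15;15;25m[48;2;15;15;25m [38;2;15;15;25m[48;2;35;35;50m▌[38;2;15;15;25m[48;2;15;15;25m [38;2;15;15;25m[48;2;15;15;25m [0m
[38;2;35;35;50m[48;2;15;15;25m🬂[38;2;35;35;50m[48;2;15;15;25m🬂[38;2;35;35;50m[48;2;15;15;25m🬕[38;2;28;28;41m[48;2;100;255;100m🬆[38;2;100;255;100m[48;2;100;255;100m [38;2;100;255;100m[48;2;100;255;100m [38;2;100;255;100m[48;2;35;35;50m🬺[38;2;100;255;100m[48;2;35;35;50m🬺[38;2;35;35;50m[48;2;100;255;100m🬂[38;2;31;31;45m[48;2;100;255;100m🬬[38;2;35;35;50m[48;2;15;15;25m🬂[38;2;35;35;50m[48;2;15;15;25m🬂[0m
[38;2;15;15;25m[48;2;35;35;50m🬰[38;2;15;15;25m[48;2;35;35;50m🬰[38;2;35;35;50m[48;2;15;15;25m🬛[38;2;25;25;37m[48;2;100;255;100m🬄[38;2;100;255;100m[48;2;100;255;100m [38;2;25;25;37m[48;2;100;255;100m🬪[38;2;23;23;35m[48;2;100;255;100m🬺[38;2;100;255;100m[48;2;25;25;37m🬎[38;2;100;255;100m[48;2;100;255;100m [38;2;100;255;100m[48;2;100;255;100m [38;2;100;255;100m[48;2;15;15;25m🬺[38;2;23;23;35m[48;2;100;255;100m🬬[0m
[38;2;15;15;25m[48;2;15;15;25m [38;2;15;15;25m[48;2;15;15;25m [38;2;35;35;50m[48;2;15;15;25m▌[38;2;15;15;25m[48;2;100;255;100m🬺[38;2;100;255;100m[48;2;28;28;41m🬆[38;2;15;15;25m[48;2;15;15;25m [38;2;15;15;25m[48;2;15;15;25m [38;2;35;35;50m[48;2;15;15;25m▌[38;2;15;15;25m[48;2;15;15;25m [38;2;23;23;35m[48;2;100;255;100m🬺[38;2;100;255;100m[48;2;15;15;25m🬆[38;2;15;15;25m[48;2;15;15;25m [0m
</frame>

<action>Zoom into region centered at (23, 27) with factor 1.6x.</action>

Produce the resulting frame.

<frame>
[38;2;15;15;25m[48;2;15;15;25m [38;2;15;15;25m[48;2;15;15;25m [38;2;35;35;50m[48;2;15;15;25m▌[38;2;15;15;25m[48;2;15;15;25m [38;2;15;15;25m[48;2;35;35;50m▌[38;2;15;15;25m[48;2;15;15;25m [38;2;15;15;25m[48;2;100;255;100m🬆[38;2;25;25;37m[48;2;100;255;100m🬎[38;2;15;15;25m[48;2;15;15;25m [38;2;15;15;25m[48;2;35;35;50m▌[38;2;15;15;25m[48;2;15;15;25m [38;2;15;15;25m[48;2;15;15;25m [0m
[38;2;15;15;25m[48;2;35;35;50m🬰[38;2;15;15;25m[48;2;35;35;50m🬰[38;2;35;35;50m[48;2;15;15;25m🬛[38;2;15;15;25m[48;2;35;35;50m🬰[38;2;28;28;41m[48;2;100;255;100m🬆[38;2;25;25;37m[48;2;100;255;100m🬪[38;2;100;255;100m[48;2;15;15;25m🬬[38;2;100;255;100m[48;2;100;255;100m [38;2;100;255;100m[48;2;15;15;25m🬛[38;2;15;15;25m[48;2;35;35;50m🬐[38;2;23;23;35m[48;2;100;255;100m🬬[38;2;15;15;25m[48;2;35;35;50m🬰[0m
[38;2;15;15;25m[48;2;15;15;25m [38;2;15;15;25m[48;2;15;15;25m [38;2;35;35;50m[48;2;15;15;25m▌[38;2;15;15;25m[48;2;100;255;100m🬺[38;2;100;255;100m[48;2;15;15;25m🬬[38;2;100;255;100m[48;2;15;15;25m🬆[38;2;15;15;25m[48;2;15;15;25m [38;2;100;255;100m[48;2;27;27;40m🬁[38;2;15;15;25m[48;2;15;15;25m [38;2;15;15;25m[48;2;100;255;100m🬐[38;2;100;255;100m[48;2;100;255;100m [38;2;15;15;25m[48;2;100;255;100m🬊[0m
[38;2;35;35;50m[48;2;15;15;25m🬂[38;2;35;35;50m[48;2;15;15;25m🬂[38;2;35;35;50m[48;2;15;15;25m🬕[38;2;35;35;50m[48;2;15;15;25m🬂[38;2;28;28;41m[48;2;100;255;100m🬆[38;2;23;23;35m[48;2;100;255;100m🬬[38;2;35;35;50m[48;2;15;15;25m🬂[38;2;35;35;50m[48;2;15;15;25m🬕[38;2;35;35;50m[48;2;15;15;25m🬂[38;2;35;35;50m[48;2;15;15;25m🬨[38;2;100;255;100m[48;2;15;15;25m🬊[38;2;100;255;100m[48;2;15;15;25m🬝[0m
[38;2;15;15;25m[48;2;35;35;50m🬰[38;2;15;15;25m[48;2;35;35;50m🬰[38;2;35;35;50m[48;2;15;15;25m🬛[38;2;23;23;35m[48;2;100;255;100m🬺[38;2;100;255;100m[48;2;15;15;25m🬬[38;2;100;255;100m[48;2;21;21;33m🬆[38;2;15;15;25m[48;2;35;35;50m🬰[38;2;35;35;50m[48;2;15;15;25m🬛[38;2;15;15;25m[48;2;35;35;50m🬰[38;2;15;15;25m[48;2;35;35;50m🬐[38;2;15;15;25m[48;2;35;35;50m🬰[38;2;15;15;25m[48;2;35;35;50m🬰[0m
[38;2;15;15;25m[48;2;15;15;25m [38;2;15;15;25m[48;2;15;15;25m [38;2;35;35;50m[48;2;15;15;25m▌[38;2;15;15;25m[48;2;15;15;25m [38;2;15;15;25m[48;2;35;35;50m▌[38;2;15;15;25m[48;2;15;15;25m [38;2;15;15;25m[48;2;15;15;25m [38;2;35;35;50m[48;2;15;15;25m▌[38;2;15;15;25m[48;2;15;15;25m [38;2;15;15;25m[48;2;35;35;50m▌[38;2;15;15;25m[48;2;15;15;25m [38;2;15;15;25m[48;2;15;15;25m [0m
</frame>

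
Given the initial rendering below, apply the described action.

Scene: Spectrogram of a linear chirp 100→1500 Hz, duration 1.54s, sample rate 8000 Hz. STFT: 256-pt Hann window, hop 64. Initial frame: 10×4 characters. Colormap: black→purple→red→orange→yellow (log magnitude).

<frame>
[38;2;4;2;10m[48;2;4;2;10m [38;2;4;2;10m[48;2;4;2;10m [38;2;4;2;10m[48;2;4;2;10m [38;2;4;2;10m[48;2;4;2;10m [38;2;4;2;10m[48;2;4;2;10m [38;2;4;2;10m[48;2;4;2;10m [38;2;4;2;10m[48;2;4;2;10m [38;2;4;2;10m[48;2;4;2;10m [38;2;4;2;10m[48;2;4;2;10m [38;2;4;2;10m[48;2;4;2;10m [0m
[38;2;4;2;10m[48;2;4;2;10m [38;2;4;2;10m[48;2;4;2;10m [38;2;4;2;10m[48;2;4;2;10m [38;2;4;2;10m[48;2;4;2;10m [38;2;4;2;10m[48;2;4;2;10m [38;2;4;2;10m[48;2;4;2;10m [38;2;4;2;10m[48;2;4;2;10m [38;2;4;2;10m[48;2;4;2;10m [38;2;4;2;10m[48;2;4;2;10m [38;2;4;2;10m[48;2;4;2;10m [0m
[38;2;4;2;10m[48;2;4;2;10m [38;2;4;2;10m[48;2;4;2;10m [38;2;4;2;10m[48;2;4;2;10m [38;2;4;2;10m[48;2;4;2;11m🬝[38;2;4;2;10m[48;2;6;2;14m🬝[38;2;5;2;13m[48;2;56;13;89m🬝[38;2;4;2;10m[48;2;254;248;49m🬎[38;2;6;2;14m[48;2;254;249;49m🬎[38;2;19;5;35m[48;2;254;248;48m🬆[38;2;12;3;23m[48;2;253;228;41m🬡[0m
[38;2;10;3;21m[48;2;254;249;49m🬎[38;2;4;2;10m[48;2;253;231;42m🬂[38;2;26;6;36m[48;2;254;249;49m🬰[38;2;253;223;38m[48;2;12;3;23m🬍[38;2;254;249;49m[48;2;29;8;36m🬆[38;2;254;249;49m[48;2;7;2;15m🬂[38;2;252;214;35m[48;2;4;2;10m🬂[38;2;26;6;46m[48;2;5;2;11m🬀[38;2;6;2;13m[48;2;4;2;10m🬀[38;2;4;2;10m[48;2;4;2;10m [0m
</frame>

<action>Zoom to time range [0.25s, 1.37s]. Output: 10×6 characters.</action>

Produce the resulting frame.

<frame>
[38;2;4;2;10m[48;2;4;2;10m [38;2;4;2;10m[48;2;4;2;10m [38;2;4;2;10m[48;2;4;2;10m [38;2;4;2;10m[48;2;4;2;10m [38;2;4;2;10m[48;2;4;2;10m [38;2;4;2;10m[48;2;4;2;10m [38;2;4;2;10m[48;2;4;2;10m [38;2;4;2;10m[48;2;4;2;10m [38;2;4;2;10m[48;2;4;2;10m [38;2;4;2;10m[48;2;4;2;10m [0m
[38;2;4;2;10m[48;2;4;2;10m [38;2;4;2;10m[48;2;4;2;10m [38;2;4;2;10m[48;2;4;2;10m [38;2;4;2;10m[48;2;4;2;10m [38;2;4;2;10m[48;2;4;2;10m [38;2;4;2;10m[48;2;4;2;10m [38;2;4;2;10m[48;2;4;2;10m [38;2;4;2;10m[48;2;4;2;10m [38;2;4;2;10m[48;2;4;2;10m [38;2;4;2;10m[48;2;4;2;10m [0m
[38;2;4;2;10m[48;2;4;2;10m [38;2;4;2;10m[48;2;4;2;10m [38;2;4;2;10m[48;2;4;2;10m [38;2;4;2;10m[48;2;4;2;10m [38;2;4;2;10m[48;2;4;2;10m [38;2;4;2;10m[48;2;4;2;10m [38;2;4;2;10m[48;2;4;2;10m [38;2;4;2;10m[48;2;4;2;10m [38;2;4;2;10m[48;2;4;2;10m [38;2;4;2;10m[48;2;4;2;10m [0m
[38;2;4;2;10m[48;2;4;2;10m [38;2;4;2;10m[48;2;4;2;10m [38;2;4;2;10m[48;2;4;2;10m [38;2;4;2;10m[48;2;4;2;10m [38;2;4;2;10m[48;2;4;2;10m [38;2;4;2;10m[48;2;4;2;10m [38;2;4;2;10m[48;2;4;2;11m🬝[38;2;4;2;10m[48;2;5;2;12m🬎[38;2;4;2;10m[48;2;11;3;23m🬎[38;2;19;5;26m[48;2;253;225;39m🬝[0m
[38;2;4;2;10m[48;2;5;2;12m🬝[38;2;4;2;10m[48;2;8;2;17m🬎[38;2;8;2;17m[48;2;99;24;86m🬝[38;2;5;2;12m[48;2;254;245;47m🬎[38;2;20;5;34m[48;2;254;249;49m🬎[38;2;6;2;13m[48;2;253;230;41m🬂[38;2;55;14;48m[48;2;254;249;49m🬰[38;2;244;207;51m[48;2;7;2;16m🬎[38;2;253;225;39m[48;2;16;4;31m🬆[38;2;254;249;49m[48;2;7;2;15m🬂[0m
[38;2;251;214;37m[48;2;16;4;30m🬍[38;2;243;205;52m[48;2;5;2;12m🬎[38;2;254;249;49m[48;2;10;3;21m🬂[38;2;253;226;39m[48;2;5;2;11m🬂[38;2;56;13;89m[48;2;6;2;13m🬀[38;2;6;2;14m[48;2;4;2;10m🬂[38;2;4;2;11m[48;2;4;2;10m🬂[38;2;4;2;10m[48;2;4;2;10m [38;2;4;2;10m[48;2;4;2;10m [38;2;4;2;10m[48;2;4;2;10m [0m
</frame>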